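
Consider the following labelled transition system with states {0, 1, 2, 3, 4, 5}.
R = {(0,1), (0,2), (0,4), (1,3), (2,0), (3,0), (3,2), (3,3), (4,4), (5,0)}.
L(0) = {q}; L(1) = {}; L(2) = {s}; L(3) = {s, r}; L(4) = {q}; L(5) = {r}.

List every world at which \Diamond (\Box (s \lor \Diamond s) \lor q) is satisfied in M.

Recall that \Box ψ holds at a world iff ψ holds at every accessible world, and \Diamond ψ holds iff ψ holds at some accessible world.
Let φ = \Diamond (\Box (s \lor \Diamond s) \lor q). Evaluate φ at each world:
  0 (successors {1, 2, 4}): φ is true.
  1 (successors {3}): φ is true.
  2 (successors {0}): φ is true.
  3 (successors {0, 2, 3}): φ is true.
  4 (successors {4}): φ is true.
  5 (successors {0}): φ is true.
For instance, at 2:
  At 2: \Diamond (\Box (s \lor \Diamond s) \lor q) requires \Box (s \lor \Diamond s) \lor q at some successor in {0}.
    \Box (s \lor \Diamond s) \lor q holds at 0, so \Diamond (\Box (s \lor \Diamond s) \lor q) is true at 2.
      At 0: \Box (s \lor \Diamond s) is false, q is true, so \Box (s \lor \Diamond s) \lor q is true.
Satisfying worlds: {0, 1, 2, 3, 4, 5}

0, 1, 2, 3, 4, 5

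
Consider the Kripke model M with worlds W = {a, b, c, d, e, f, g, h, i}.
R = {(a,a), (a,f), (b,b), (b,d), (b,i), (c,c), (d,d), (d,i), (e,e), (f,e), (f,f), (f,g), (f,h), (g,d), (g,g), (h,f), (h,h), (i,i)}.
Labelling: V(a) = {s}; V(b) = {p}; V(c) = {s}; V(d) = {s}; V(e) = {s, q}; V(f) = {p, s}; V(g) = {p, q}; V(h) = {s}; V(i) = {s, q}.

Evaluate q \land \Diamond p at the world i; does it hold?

At i: q is true, \Diamond p is false, so q \land \Diamond p is false.
  At i: \Diamond p requires p at some successor in {i}.
    At i: p is false.
  So \Diamond p is false at i.

No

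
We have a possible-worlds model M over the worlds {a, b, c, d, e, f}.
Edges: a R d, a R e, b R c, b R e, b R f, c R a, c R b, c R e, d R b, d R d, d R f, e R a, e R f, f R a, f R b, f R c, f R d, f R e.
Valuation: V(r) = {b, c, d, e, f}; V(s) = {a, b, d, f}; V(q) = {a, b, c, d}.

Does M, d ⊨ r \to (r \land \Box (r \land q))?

No

At d: r is true, r \land \Box (r \land q) is false, so r \to (r \land \Box (r \land q)) is false.
  At d: r is true, \Box (r \land q) is false, so r \land \Box (r \land q) is false.
    At d: \Box (r \land q) requires r \land q at every successor {b, d, f}.
      r \land q fails at f, so \Box (r \land q) is false at d.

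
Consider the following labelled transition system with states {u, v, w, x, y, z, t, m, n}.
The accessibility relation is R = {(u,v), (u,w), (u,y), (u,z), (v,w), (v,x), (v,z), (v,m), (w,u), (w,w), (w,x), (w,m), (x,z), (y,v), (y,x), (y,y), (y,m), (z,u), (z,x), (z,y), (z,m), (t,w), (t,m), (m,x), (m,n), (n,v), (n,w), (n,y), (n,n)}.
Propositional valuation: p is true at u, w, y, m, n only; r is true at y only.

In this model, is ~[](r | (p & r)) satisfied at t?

Yes

Recall that []ψ holds at a world iff ψ holds at every accessible world, and <>ψ holds iff ψ holds at some accessible world.
At t: [](r | (p & r)) is false, so ~[](r | (p & r)) is true.
  At t: [](r | (p & r)) requires r | (p & r) at every successor {w, m}.
    r | (p & r) fails at w, so [](r | (p & r)) is false at t.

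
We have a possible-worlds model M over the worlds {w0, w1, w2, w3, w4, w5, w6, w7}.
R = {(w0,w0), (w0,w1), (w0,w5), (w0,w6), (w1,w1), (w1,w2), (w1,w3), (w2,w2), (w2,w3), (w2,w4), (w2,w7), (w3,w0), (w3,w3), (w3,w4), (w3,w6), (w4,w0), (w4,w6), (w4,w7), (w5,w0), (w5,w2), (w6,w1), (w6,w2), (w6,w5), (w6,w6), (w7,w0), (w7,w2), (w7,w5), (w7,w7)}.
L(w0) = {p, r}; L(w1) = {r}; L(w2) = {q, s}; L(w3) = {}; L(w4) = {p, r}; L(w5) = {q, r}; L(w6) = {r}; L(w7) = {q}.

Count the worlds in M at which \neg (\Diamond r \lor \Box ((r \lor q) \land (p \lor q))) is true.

Let φ = \neg (\Diamond r \lor \Box ((r \lor q) \land (p \lor q))). Evaluate φ at each world:
  w0 (successors {w0, w1, w5, w6}): φ is false.
  w1 (successors {w1, w2, w3}): φ is false.
  w2 (successors {w2, w3, w4, w7}): φ is false.
  w3 (successors {w0, w3, w4, w6}): φ is false.
  w4 (successors {w0, w6, w7}): φ is false.
  w5 (successors {w0, w2}): φ is false.
  w6 (successors {w1, w2, w5, w6}): φ is false.
  w7 (successors {w0, w2, w5, w7}): φ is false.
For instance, at w4:
  At w4: \Diamond r \lor \Box ((r \lor q) \land (p \lor q)) is true, so \neg (\Diamond r \lor \Box ((r \lor q) \land (p \lor q))) is false.
    At w4: \Diamond r is true, \Box ((r \lor q) \land (p \lor q)) is false, so \Diamond r \lor \Box ((r \lor q) \land (p \lor q)) is true.
      At w4: \Diamond r requires r at some successor in {w0, w6, w7}.
        r holds at w0, so \Diamond r is true at w4.
      At w4: \Box ((r \lor q) \land (p \lor q)) requires (r \lor q) \land (p \lor q) at every successor {w0, w6, w7}.
        (r \lor q) \land (p \lor q) fails at w6, so \Box ((r \lor q) \land (p \lor q)) is false at w4.
Satisfying worlds: none.

0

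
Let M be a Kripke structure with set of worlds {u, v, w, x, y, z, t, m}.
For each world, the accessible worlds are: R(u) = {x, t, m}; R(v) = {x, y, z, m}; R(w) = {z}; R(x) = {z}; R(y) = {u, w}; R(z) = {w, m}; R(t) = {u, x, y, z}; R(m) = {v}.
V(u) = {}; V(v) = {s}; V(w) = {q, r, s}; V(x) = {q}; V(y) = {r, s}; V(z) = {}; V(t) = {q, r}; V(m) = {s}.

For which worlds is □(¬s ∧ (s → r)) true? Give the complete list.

Recall that □ψ holds at a world iff ψ holds at every accessible world, and ◇ψ holds iff ψ holds at some accessible world.
Let φ = □(¬s ∧ (s → r)). Evaluate φ at each world:
  u (successors {x, t, m}): φ is false.
  v (successors {x, y, z, m}): φ is false.
  w (successors {z}): φ is true.
  x (successors {z}): φ is true.
  y (successors {u, w}): φ is false.
  z (successors {w, m}): φ is false.
  t (successors {u, x, y, z}): φ is false.
  m (successors {v}): φ is false.
For instance, at m:
  At m: □(¬s ∧ (s → r)) requires ¬s ∧ (s → r) at every successor {v}.
    ¬s ∧ (s → r) fails at v, so □(¬s ∧ (s → r)) is false at m.
Satisfying worlds: {w, x}

w, x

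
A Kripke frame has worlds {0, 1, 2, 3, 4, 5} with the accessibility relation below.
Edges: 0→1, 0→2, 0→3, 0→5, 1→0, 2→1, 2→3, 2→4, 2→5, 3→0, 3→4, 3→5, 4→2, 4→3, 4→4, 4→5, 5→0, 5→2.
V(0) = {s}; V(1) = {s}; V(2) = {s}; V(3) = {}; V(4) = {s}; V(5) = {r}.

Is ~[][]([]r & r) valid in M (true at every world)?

Yes

Let φ = ~[][]([]r & r). Evaluate φ at each world:
  0 (successors {1, 2, 3, 5}): φ is true.
  1 (successors {0}): φ is true.
  2 (successors {1, 3, 4, 5}): φ is true.
  3 (successors {0, 4, 5}): φ is true.
  4 (successors {2, 3, 4, 5}): φ is true.
  5 (successors {0, 2}): φ is true.
For instance, at 3:
  At 3: [][]([]r & r) is false, so ~[][]([]r & r) is true.
    At 3: [][]([]r & r) requires []([]r & r) at every successor {0, 4, 5}.
      []([]r & r) fails at 0, so [][]([]r & r) is false at 3.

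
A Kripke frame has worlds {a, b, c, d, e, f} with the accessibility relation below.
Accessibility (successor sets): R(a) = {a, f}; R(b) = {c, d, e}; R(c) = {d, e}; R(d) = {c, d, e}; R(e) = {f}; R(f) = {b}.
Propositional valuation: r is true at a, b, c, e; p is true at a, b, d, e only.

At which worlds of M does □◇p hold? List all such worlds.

a, e, f

Let φ = □◇p. Evaluate φ at each world:
  a (successors {a, f}): φ is true.
  b (successors {c, d, e}): φ is false.
  c (successors {d, e}): φ is false.
  d (successors {c, d, e}): φ is false.
  e (successors {f}): φ is true.
  f (successors {b}): φ is true.
For instance, at d:
  At d: □◇p requires ◇p at every successor {c, d, e}.
    ◇p fails at e, so □◇p is false at d.
      At e: ◇p requires p at some successor in {f}.
        At f: p is false.
      So ◇p is false at e.
Satisfying worlds: {a, e, f}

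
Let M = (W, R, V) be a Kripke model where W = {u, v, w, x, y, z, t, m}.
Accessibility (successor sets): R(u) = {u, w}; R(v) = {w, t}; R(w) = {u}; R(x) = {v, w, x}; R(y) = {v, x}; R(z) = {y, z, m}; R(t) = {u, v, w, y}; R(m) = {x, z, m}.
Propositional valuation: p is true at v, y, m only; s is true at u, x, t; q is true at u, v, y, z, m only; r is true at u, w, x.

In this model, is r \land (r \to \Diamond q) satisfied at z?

No

Recall that \Diamond ψ holds at a world iff ψ holds at some accessible world.
At z: r is false, r \to \Diamond q is true, so r \land (r \to \Diamond q) is false.
  At z: r is false, \Diamond q is true, so r \to \Diamond q is true.
    At z: \Diamond q requires q at some successor in {y, z, m}.
      q holds at y, so \Diamond q is true at z.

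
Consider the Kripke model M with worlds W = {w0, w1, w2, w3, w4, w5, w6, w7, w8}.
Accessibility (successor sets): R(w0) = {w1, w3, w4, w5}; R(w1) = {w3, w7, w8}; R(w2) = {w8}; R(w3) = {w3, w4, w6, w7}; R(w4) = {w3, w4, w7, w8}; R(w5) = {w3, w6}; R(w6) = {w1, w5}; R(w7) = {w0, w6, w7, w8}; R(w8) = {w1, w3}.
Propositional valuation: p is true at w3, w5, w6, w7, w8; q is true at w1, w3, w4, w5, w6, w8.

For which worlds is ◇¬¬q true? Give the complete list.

w0, w1, w2, w3, w4, w5, w6, w7, w8

Recall that ◇ψ holds at a world iff ψ holds at some accessible world.
Let φ = ◇¬¬q. Evaluate φ at each world:
  w0 (successors {w1, w3, w4, w5}): φ is true.
  w1 (successors {w3, w7, w8}): φ is true.
  w2 (successors {w8}): φ is true.
  w3 (successors {w3, w4, w6, w7}): φ is true.
  w4 (successors {w3, w4, w7, w8}): φ is true.
  w5 (successors {w3, w6}): φ is true.
  w6 (successors {w1, w5}): φ is true.
  w7 (successors {w0, w6, w7, w8}): φ is true.
  w8 (successors {w1, w3}): φ is true.
For instance, at w4:
  At w4: ◇¬¬q requires ¬¬q at some successor in {w3, w4, w7, w8}.
    ¬¬q holds at w3, so ◇¬¬q is true at w4.
Satisfying worlds: {w0, w1, w2, w3, w4, w5, w6, w7, w8}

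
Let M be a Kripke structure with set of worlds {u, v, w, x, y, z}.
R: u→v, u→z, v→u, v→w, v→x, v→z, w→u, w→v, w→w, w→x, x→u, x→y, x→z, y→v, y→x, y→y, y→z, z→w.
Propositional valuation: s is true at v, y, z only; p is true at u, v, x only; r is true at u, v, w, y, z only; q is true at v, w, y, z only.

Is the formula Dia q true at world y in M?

Yes

Recall that Dia ψ holds at a world iff ψ holds at some accessible world.
At y: Dia q requires q at some successor in {v, x, y, z}.
  q holds at v, so Dia q is true at y.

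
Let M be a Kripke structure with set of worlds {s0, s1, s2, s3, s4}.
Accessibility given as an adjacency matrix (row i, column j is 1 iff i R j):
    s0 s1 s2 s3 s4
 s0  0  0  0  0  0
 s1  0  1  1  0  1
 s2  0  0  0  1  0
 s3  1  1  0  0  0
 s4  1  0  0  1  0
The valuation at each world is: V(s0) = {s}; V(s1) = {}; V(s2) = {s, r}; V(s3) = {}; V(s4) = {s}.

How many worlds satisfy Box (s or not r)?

Let φ = Box (s or not r). Evaluate φ at each world:
  s0 (successors ∅): φ is true.
  s1 (successors {s1, s2, s4}): φ is true.
  s2 (successors {s3}): φ is true.
  s3 (successors {s0, s1}): φ is true.
  s4 (successors {s0, s3}): φ is true.
For instance, at s1:
  At s1: Box (s or not r) requires s or not r at every successor {s1, s2, s4}.
    At s1: s or not r is true.
    At s2: s or not r is true.
    At s4: s or not r is true.
  So Box (s or not r) is true at s1.
Satisfying worlds: {s0, s1, s2, s3, s4}

5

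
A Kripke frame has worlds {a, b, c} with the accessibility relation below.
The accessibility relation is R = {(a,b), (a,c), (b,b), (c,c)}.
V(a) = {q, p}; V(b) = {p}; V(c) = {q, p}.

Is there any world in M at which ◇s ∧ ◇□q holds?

No

Let φ = ◇s ∧ ◇□q. Evaluate φ at each world:
  a (successors {b, c}): φ is false.
  b (successors {b}): φ is false.
  c (successors {c}): φ is false.
For instance, at c:
  At c: ◇s is false, ◇□q is true, so ◇s ∧ ◇□q is false.
    At c: ◇s requires s at some successor in {c}.
      At c: s is false.
    So ◇s is false at c.
    At c: ◇□q requires □q at some successor in {c}.
      □q holds at c, so ◇□q is true at c.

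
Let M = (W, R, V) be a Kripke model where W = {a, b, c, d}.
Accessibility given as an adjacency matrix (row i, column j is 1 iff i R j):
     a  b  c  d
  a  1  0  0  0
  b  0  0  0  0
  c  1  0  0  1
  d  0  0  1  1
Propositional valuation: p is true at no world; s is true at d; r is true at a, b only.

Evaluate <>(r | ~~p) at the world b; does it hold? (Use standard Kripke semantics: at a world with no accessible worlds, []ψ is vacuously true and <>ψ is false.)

Recall that <>ψ holds at a world iff ψ holds at some accessible world.
At b: no accessible worlds, so <>(r | ~~p) is false.

No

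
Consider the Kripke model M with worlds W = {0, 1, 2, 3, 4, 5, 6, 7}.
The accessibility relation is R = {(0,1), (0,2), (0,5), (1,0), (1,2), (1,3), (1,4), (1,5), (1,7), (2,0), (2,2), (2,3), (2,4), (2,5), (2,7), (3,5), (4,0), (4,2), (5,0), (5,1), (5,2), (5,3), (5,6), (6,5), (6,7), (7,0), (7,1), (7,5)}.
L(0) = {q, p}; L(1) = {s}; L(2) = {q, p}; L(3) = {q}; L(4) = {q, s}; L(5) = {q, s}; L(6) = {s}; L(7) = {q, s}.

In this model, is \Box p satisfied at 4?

Yes

At 4: \Box p requires p at every successor {0, 2}.
  At 0: p is true.
  At 2: p is true.
So \Box p is true at 4.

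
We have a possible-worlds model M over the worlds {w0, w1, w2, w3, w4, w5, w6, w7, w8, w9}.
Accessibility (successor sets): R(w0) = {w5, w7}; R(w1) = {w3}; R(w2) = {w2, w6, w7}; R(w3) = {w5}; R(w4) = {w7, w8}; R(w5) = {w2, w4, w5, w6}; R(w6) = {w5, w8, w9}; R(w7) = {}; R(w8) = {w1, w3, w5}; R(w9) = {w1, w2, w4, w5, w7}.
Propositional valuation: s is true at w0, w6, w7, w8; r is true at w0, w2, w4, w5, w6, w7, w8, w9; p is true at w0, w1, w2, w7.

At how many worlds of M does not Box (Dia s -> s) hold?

Let φ = not Box (Dia s -> s). Evaluate φ at each world:
  w0 (successors {w5, w7}): φ is true.
  w1 (successors {w3}): φ is false.
  w2 (successors {w2, w6, w7}): φ is true.
  w3 (successors {w5}): φ is true.
  w4 (successors {w7, w8}): φ is false.
  w5 (successors {w2, w4, w5, w6}): φ is true.
  w6 (successors {w5, w8, w9}): φ is true.
  w7 (successors ∅): φ is false.
  w8 (successors {w1, w3, w5}): φ is true.
  w9 (successors {w1, w2, w4, w5, w7}): φ is true.
For instance, at w3:
  At w3: Box (Dia s -> s) is false, so not Box (Dia s -> s) is true.
    At w3: Box (Dia s -> s) requires Dia s -> s at every successor {w5}.
      Dia s -> s fails at w5, so Box (Dia s -> s) is false at w3.
Satisfying worlds: {w0, w2, w3, w5, w6, w8, w9}

7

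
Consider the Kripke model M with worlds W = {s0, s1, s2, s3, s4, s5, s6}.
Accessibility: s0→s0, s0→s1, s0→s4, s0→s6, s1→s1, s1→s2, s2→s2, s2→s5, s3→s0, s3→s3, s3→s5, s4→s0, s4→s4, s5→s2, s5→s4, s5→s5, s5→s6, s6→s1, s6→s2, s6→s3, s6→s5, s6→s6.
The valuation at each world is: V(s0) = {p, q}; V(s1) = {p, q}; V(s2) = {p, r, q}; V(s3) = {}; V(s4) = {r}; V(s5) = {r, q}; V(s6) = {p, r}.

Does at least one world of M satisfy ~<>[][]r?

Recall that []ψ holds at a world iff ψ holds at every accessible world, and <>ψ holds iff ψ holds at some accessible world.
Let φ = ~<>[][]r. Evaluate φ at each world:
  s0 (successors {s0, s1, s4, s6}): φ is true.
  s1 (successors {s1, s2}): φ is false.
  s2 (successors {s2, s5}): φ is false.
  s3 (successors {s0, s3, s5}): φ is true.
  s4 (successors {s0, s4}): φ is true.
  s5 (successors {s2, s4, s5, s6}): φ is false.
  s6 (successors {s1, s2, s3, s5, s6}): φ is false.
Detail at s0 (witness):
  At s0: <>[][]r is false, so ~<>[][]r is true.
    At s0: <>[][]r requires [][]r at some successor in {s0, s1, s4, s6}.
      At s0: [][]r is false.
      At s1: [][]r is false.
      At s4: [][]r is false.
      At s6: [][]r is false.
    So <>[][]r is false at s0.

Yes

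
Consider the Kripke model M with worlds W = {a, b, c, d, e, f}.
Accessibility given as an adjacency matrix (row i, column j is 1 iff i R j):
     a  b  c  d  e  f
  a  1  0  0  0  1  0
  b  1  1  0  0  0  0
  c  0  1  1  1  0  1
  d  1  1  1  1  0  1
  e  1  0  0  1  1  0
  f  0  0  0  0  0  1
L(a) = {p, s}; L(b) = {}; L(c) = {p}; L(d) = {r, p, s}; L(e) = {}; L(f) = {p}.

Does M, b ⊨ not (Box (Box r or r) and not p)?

Yes

At b: Box (Box r or r) and not p is false, so not (Box (Box r or r) and not p) is true.
  At b: Box (Box r or r) is false, not p is true, so Box (Box r or r) and not p is false.
    At b: Box (Box r or r) requires Box r or r at every successor {a, b}.
      Box r or r fails at a, so Box (Box r or r) is false at b.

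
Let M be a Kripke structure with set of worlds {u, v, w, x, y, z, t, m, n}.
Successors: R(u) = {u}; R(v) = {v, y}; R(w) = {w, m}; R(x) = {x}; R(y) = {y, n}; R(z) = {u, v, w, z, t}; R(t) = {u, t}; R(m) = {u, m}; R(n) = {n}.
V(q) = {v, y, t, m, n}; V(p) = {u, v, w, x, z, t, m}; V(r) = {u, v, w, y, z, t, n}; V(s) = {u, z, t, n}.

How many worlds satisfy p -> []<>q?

4

Let φ = p -> []<>q. Evaluate φ at each world:
  u (successors {u}): φ is false.
  v (successors {v, y}): φ is true.
  w (successors {w, m}): φ is true.
  x (successors {x}): φ is false.
  y (successors {y, n}): φ is true.
  z (successors {u, v, w, z, t}): φ is false.
  t (successors {u, t}): φ is false.
  m (successors {u, m}): φ is false.
  n (successors {n}): φ is true.
For instance, at v:
  At v: p is true, []<>q is true, so p -> []<>q is true.
    At v: []<>q requires <>q at every successor {v, y}.
      At v: <>q is true.
      At y: <>q is true.
    So []<>q is true at v.
Satisfying worlds: {v, w, y, n}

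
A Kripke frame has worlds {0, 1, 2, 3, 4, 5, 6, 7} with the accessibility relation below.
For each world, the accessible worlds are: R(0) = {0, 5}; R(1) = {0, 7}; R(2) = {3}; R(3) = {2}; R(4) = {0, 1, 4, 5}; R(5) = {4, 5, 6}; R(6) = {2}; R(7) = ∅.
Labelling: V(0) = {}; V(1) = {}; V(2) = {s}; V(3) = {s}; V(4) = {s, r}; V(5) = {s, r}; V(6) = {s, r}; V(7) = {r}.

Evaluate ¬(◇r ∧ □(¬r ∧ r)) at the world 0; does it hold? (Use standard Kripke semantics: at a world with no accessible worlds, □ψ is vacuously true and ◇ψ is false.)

Yes

Recall that □ψ holds at a world iff ψ holds at every accessible world, and ◇ψ holds iff ψ holds at some accessible world.
At 0: ◇r ∧ □(¬r ∧ r) is false, so ¬(◇r ∧ □(¬r ∧ r)) is true.
  At 0: ◇r is true, □(¬r ∧ r) is false, so ◇r ∧ □(¬r ∧ r) is false.
    At 0: ◇r requires r at some successor in {0, 5}.
      r holds at 5, so ◇r is true at 0.
    At 0: □(¬r ∧ r) requires ¬r ∧ r at every successor {0, 5}.
      ¬r ∧ r fails at 0, so □(¬r ∧ r) is false at 0.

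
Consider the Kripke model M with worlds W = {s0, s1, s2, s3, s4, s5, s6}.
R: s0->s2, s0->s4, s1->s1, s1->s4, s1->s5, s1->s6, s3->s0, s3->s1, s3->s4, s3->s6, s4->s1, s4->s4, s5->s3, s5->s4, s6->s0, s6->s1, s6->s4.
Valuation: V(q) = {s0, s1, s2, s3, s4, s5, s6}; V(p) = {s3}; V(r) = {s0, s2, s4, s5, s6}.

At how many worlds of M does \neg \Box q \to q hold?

7

Let φ = \neg \Box q \to q. Evaluate φ at each world:
  s0 (successors {s2, s4}): φ is true.
  s1 (successors {s1, s4, s5, s6}): φ is true.
  s2 (successors ∅): φ is true.
  s3 (successors {s0, s1, s4, s6}): φ is true.
  s4 (successors {s1, s4}): φ is true.
  s5 (successors {s3, s4}): φ is true.
  s6 (successors {s0, s1, s4}): φ is true.
For instance, at s4:
  At s4: \neg \Box q is false, q is true, so \neg \Box q \to q is true.
    At s4: \Box q is true, so \neg \Box q is false.
      At s4: \Box q requires q at every successor {s1, s4}.
        At s1: q is true.
        At s4: q is true.
      So \Box q is true at s4.
Satisfying worlds: {s0, s1, s2, s3, s4, s5, s6}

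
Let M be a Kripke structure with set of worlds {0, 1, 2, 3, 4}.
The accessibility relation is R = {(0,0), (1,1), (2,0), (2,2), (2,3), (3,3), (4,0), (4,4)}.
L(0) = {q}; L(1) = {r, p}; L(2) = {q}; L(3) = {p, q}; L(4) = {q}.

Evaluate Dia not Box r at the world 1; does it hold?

At 1: Dia not Box r requires not Box r at some successor in {1}.
  At 1: not Box r is false.
So Dia not Box r is false at 1.

No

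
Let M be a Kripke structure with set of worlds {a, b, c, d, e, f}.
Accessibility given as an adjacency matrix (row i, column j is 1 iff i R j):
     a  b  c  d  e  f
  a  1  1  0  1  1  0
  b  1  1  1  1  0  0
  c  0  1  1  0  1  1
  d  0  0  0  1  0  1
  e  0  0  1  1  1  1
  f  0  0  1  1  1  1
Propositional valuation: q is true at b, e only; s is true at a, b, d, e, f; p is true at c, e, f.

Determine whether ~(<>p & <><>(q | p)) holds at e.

At e: <>p & <><>(q | p) is true, so ~(<>p & <><>(q | p)) is false.
  At e: <>p is true, <><>(q | p) is true, so <>p & <><>(q | p) is true.
    At e: <>p requires p at some successor in {c, d, e, f}.
      p holds at c, so <>p is true at e.
    At e: <><>(q | p) requires <>(q | p) at some successor in {c, d, e, f}.
      <>(q | p) holds at c, so <><>(q | p) is true at e.

No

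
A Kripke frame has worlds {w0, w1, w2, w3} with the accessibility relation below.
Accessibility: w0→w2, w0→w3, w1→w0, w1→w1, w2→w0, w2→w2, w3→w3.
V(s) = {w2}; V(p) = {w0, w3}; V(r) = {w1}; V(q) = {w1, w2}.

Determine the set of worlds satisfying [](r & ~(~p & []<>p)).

Recall that []ψ holds at a world iff ψ holds at every accessible world, and <>ψ holds iff ψ holds at some accessible world.
Let φ = [](r & ~(~p & []<>p)). Evaluate φ at each world:
  w0 (successors {w2, w3}): φ is false.
  w1 (successors {w0, w1}): φ is false.
  w2 (successors {w0, w2}): φ is false.
  w3 (successors {w3}): φ is false.
For instance, at w3:
  At w3: [](r & ~(~p & []<>p)) requires r & ~(~p & []<>p) at every successor {w3}.
    r & ~(~p & []<>p) fails at w3, so [](r & ~(~p & []<>p)) is false at w3.
      At w3: r is false, ~(~p & []<>p) is true, so r & ~(~p & []<>p) is false.
Satisfying worlds: none.

none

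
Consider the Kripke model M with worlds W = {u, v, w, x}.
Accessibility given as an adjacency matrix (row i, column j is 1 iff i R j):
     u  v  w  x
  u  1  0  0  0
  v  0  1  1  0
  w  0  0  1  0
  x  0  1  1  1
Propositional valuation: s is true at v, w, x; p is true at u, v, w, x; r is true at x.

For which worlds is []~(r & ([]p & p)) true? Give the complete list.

Let φ = []~(r & ([]p & p)). Evaluate φ at each world:
  u (successors {u}): φ is true.
  v (successors {v, w}): φ is true.
  w (successors {w}): φ is true.
  x (successors {v, w, x}): φ is false.
For instance, at u:
  At u: []~(r & ([]p & p)) requires ~(r & ([]p & p)) at every successor {u}.
      At u: r & ([]p & p) is false, so ~(r & ([]p & p)) is true.
  So []~(r & ([]p & p)) is true at u.
Satisfying worlds: {u, v, w}

u, v, w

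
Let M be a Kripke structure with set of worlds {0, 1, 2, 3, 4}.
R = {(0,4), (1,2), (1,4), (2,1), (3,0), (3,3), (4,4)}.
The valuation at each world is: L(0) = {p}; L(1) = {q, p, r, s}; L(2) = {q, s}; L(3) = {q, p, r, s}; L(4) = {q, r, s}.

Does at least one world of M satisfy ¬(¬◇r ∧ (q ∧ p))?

Yes

Let φ = ¬(¬◇r ∧ (q ∧ p)). Evaluate φ at each world:
  0 (successors {4}): φ is true.
  1 (successors {2, 4}): φ is true.
  2 (successors {1}): φ is true.
  3 (successors {0, 3}): φ is true.
  4 (successors {4}): φ is true.
Detail at 0 (witness):
  At 0: ¬◇r ∧ (q ∧ p) is false, so ¬(¬◇r ∧ (q ∧ p)) is true.
    At 0: ¬◇r is false, q ∧ p is false, so ¬◇r ∧ (q ∧ p) is false.
      At 0: ◇r is true, so ¬◇r is false.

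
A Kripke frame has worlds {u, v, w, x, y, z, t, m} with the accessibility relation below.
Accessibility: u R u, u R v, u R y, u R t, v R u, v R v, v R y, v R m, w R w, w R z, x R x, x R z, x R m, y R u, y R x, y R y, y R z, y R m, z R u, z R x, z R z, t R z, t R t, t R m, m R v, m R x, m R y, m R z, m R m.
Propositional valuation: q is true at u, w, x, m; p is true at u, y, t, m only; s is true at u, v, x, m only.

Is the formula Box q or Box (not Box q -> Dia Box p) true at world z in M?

No

Recall that Box ψ holds at a world iff ψ holds at every accessible world, and Dia ψ holds iff ψ holds at some accessible world.
At z: Box q is false, Box (not Box q -> Dia Box p) is false, so Box q or Box (not Box q -> Dia Box p) is false.
  At z: Box q requires q at every successor {u, x, z}.
    q fails at z, so Box q is false at z.
  At z: Box (not Box q -> Dia Box p) requires not Box q -> Dia Box p at every successor {u, x, z}.
    not Box q -> Dia Box p fails at u, so Box (not Box q -> Dia Box p) is false at z.
      At u: not Box q is true, Dia Box p is false, so not Box q -> Dia Box p is false.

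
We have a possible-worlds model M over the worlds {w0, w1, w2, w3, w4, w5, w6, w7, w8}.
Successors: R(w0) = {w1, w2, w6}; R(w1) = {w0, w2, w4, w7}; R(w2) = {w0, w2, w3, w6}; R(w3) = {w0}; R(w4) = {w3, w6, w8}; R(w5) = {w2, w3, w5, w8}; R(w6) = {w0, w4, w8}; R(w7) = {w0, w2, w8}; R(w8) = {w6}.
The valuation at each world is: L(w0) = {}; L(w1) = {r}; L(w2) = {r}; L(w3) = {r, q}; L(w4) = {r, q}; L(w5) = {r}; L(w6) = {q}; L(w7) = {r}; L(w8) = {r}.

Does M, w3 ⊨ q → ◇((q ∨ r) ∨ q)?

At w3: q is true, ◇((q ∨ r) ∨ q) is false, so q → ◇((q ∨ r) ∨ q) is false.
  At w3: ◇((q ∨ r) ∨ q) requires (q ∨ r) ∨ q at some successor in {w0}.
    At w0: (q ∨ r) ∨ q is false.
  So ◇((q ∨ r) ∨ q) is false at w3.

No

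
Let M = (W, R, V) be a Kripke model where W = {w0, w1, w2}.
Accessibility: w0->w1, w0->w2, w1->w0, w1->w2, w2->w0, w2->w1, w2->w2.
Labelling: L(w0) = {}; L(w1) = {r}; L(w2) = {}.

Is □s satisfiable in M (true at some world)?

Let φ = □s. Evaluate φ at each world:
  w0 (successors {w1, w2}): φ is false.
  w1 (successors {w0, w2}): φ is false.
  w2 (successors {w0, w1, w2}): φ is false.
For instance, at w0:
  At w0: □s requires s at every successor {w1, w2}.
    s fails at w1, so □s is false at w0.

No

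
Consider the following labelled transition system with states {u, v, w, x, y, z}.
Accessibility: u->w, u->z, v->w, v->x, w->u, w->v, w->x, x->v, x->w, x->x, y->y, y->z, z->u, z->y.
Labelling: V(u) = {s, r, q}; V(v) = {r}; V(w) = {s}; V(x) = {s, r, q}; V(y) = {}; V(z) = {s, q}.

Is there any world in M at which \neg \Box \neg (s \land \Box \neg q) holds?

Recall that \Box ψ holds at a world iff ψ holds at every accessible world, and \Diamond ψ holds iff ψ holds at some accessible world.
Let φ = \neg \Box \neg (s \land \Box \neg q). Evaluate φ at each world:
  u (successors {w, z}): φ is false.
  v (successors {w, x}): φ is false.
  w (successors {u, v, x}): φ is false.
  x (successors {v, w, x}): φ is false.
  y (successors {y, z}): φ is false.
  z (successors {u, y}): φ is false.
For instance, at u:
  At u: \Box \neg (s \land \Box \neg q) is true, so \neg \Box \neg (s \land \Box \neg q) is false.
    At u: \Box \neg (s \land \Box \neg q) requires \neg (s \land \Box \neg q) at every successor {w, z}.
      At w: \neg (s \land \Box \neg q) is true.
      At z: \neg (s \land \Box \neg q) is true.
    So \Box \neg (s \land \Box \neg q) is true at u.

No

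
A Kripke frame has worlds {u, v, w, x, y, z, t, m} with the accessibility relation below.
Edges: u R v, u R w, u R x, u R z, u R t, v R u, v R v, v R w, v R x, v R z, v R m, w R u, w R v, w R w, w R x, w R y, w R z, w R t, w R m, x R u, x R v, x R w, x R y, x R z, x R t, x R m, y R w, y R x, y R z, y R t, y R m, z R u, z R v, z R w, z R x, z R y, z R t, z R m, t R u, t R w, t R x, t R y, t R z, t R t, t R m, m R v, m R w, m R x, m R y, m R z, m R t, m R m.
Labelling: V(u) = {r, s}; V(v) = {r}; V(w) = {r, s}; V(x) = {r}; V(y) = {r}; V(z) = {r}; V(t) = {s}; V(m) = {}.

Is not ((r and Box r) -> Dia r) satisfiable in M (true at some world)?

No

Recall that Box ψ holds at a world iff ψ holds at every accessible world, and Dia ψ holds iff ψ holds at some accessible world.
Let φ = not ((r and Box r) -> Dia r). Evaluate φ at each world:
  u (successors {v, w, x, z, t}): φ is false.
  v (successors {u, v, w, x, z, m}): φ is false.
  w (successors {u, v, w, x, y, z, t, m}): φ is false.
  x (successors {u, v, w, y, z, t, m}): φ is false.
  y (successors {w, x, z, t, m}): φ is false.
  z (successors {u, v, w, x, y, t, m}): φ is false.
  t (successors {u, w, x, y, z, t, m}): φ is false.
  m (successors {v, w, x, y, z, t, m}): φ is false.
For instance, at u:
  At u: (r and Box r) -> Dia r is true, so not ((r and Box r) -> Dia r) is false.
    At u: r and Box r is false, Dia r is true, so (r and Box r) -> Dia r is true.
      At u: r is true, Box r is false, so r and Box r is false.
      At u: Dia r requires r at some successor in {v, w, x, z, t}.
        r holds at v, so Dia r is true at u.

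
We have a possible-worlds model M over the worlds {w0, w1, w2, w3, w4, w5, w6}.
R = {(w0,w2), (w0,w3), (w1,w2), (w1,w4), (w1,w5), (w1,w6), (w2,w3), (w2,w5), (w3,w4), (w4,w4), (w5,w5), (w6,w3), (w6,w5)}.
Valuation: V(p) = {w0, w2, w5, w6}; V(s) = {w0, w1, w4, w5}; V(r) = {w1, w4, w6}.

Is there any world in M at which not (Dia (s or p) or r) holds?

Recall that Dia ψ holds at a world iff ψ holds at some accessible world.
Let φ = not (Dia (s or p) or r). Evaluate φ at each world:
  w0 (successors {w2, w3}): φ is false.
  w1 (successors {w2, w4, w5, w6}): φ is false.
  w2 (successors {w3, w5}): φ is false.
  w3 (successors {w4}): φ is false.
  w4 (successors {w4}): φ is false.
  w5 (successors {w5}): φ is false.
  w6 (successors {w3, w5}): φ is false.
For instance, at w1:
  At w1: Dia (s or p) or r is true, so not (Dia (s or p) or r) is false.
    At w1: Dia (s or p) is true, r is true, so Dia (s or p) or r is true.
      At w1: Dia (s or p) requires s or p at some successor in {w2, w4, w5, w6}.
        s or p holds at w2, so Dia (s or p) is true at w1.

No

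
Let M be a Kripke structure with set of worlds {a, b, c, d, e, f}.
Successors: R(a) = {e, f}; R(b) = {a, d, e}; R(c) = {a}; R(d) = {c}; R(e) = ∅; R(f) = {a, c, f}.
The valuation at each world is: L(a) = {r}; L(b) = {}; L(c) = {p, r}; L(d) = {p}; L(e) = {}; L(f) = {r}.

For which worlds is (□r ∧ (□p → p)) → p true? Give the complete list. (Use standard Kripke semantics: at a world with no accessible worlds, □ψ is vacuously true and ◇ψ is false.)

a, b, c, d, e

Let φ = (□r ∧ (□p → p)) → p. Evaluate φ at each world:
  a (successors {e, f}): φ is true.
  b (successors {a, d, e}): φ is true.
  c (successors {a}): φ is true.
  d (successors {c}): φ is true.
  e (successors ∅): φ is true.
  f (successors {a, c, f}): φ is false.
For instance, at a:
  At a: □r ∧ (□p → p) is false, p is false, so (□r ∧ (□p → p)) → p is true.
    At a: □r is false, □p → p is true, so □r ∧ (□p → p) is false.
      At a: □r requires r at every successor {e, f}.
        r fails at e, so □r is false at a.
      At a: □p is false, p is false, so □p → p is true.
Satisfying worlds: {a, b, c, d, e}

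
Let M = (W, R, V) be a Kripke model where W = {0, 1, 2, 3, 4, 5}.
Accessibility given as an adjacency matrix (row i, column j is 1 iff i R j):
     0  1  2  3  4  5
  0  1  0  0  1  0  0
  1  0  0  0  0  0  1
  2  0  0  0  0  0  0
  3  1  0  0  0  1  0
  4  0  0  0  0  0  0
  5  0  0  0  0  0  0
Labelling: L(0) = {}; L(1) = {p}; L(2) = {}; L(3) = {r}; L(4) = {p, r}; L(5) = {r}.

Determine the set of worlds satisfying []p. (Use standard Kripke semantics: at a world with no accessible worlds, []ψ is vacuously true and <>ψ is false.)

2, 4, 5

Recall that []ψ holds at a world iff ψ holds at every accessible world, and <>ψ holds iff ψ holds at some accessible world.
Let φ = []p. Evaluate φ at each world:
  0 (successors {0, 3}): φ is false.
  1 (successors {5}): φ is false.
  2 (successors ∅): φ is true.
  3 (successors {0, 4}): φ is false.
  4 (successors ∅): φ is true.
  5 (successors ∅): φ is true.
For instance, at 1:
  At 1: []p requires p at every successor {5}.
    p fails at 5, so []p is false at 1.
Satisfying worlds: {2, 4, 5}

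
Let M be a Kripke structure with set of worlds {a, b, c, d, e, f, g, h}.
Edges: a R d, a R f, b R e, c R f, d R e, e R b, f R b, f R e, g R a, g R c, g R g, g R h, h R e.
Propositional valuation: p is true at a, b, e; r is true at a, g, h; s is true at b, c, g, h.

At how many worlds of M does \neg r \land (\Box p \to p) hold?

Let φ = \neg r \land (\Box p \to p). Evaluate φ at each world:
  a (successors {d, f}): φ is false.
  b (successors {e}): φ is true.
  c (successors {f}): φ is true.
  d (successors {e}): φ is false.
  e (successors {b}): φ is true.
  f (successors {b, e}): φ is false.
  g (successors {a, c, g, h}): φ is false.
  h (successors {e}): φ is false.
For instance, at c:
  At c: \neg r is true, \Box p \to p is true, so \neg r \land (\Box p \to p) is true.
    At c: \Box p is false, p is false, so \Box p \to p is true.
      At c: \Box p requires p at every successor {f}.
        p fails at f, so \Box p is false at c.
Satisfying worlds: {b, c, e}

3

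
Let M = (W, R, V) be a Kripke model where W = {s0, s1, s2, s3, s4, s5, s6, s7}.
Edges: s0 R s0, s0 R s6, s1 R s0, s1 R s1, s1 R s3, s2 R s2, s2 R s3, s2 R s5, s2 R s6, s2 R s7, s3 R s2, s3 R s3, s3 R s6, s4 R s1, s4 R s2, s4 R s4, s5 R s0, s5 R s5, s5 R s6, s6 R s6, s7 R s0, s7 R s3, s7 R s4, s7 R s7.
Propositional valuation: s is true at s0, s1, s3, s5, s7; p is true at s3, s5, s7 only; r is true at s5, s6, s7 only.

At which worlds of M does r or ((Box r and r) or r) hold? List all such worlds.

Let φ = r or ((Box r and r) or r). Evaluate φ at each world:
  s0 (successors {s0, s6}): φ is false.
  s1 (successors {s0, s1, s3}): φ is false.
  s2 (successors {s2, s3, s5, s6, s7}): φ is false.
  s3 (successors {s2, s3, s6}): φ is false.
  s4 (successors {s1, s2, s4}): φ is false.
  s5 (successors {s0, s5, s6}): φ is true.
  s6 (successors {s6}): φ is true.
  s7 (successors {s0, s3, s4, s7}): φ is true.
For instance, at s2:
  At s2: r is false, (Box r and r) or r is false, so r or ((Box r and r) or r) is false.
    At s2: Box r and r is false, r is false, so (Box r and r) or r is false.
      At s2: Box r is false, r is false, so Box r and r is false.
Satisfying worlds: {s5, s6, s7}

s5, s6, s7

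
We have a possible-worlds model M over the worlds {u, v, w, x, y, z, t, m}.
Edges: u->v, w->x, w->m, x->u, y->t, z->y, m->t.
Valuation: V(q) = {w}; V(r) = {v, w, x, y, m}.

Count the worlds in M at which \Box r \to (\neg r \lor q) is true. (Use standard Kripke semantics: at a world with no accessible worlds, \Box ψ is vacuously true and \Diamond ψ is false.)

Recall that \Box ψ holds at a world iff ψ holds at every accessible world, and \Diamond ψ holds iff ψ holds at some accessible world.
Let φ = \Box r \to (\neg r \lor q). Evaluate φ at each world:
  u (successors {v}): φ is true.
  v (successors ∅): φ is false.
  w (successors {x, m}): φ is true.
  x (successors {u}): φ is true.
  y (successors {t}): φ is true.
  z (successors {y}): φ is true.
  t (successors ∅): φ is true.
  m (successors {t}): φ is true.
For instance, at w:
  At w: \Box r is true, \neg r \lor q is true, so \Box r \to (\neg r \lor q) is true.
    At w: \Box r requires r at every successor {x, m}.
      At x: r is true.
      At m: r is true.
    So \Box r is true at w.
Satisfying worlds: {u, w, x, y, z, t, m}

7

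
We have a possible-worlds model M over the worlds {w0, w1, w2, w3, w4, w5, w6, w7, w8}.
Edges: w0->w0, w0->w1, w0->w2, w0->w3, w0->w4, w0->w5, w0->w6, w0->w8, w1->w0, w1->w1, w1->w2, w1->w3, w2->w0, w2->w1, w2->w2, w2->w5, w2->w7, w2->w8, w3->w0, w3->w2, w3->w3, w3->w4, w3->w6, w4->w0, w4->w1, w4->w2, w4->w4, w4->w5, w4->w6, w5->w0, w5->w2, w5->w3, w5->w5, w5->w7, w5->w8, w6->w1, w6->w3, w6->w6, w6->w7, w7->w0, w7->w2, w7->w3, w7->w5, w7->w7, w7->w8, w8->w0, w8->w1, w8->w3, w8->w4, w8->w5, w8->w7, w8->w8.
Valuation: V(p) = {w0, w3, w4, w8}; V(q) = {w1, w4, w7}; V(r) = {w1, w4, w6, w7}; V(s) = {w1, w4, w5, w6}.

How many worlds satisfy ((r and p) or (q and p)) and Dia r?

1

Recall that Dia ψ holds at a world iff ψ holds at some accessible world.
Let φ = ((r and p) or (q and p)) and Dia r. Evaluate φ at each world:
  w0 (successors {w0, w1, w2, w3, w4, w5, w6, w8}): φ is false.
  w1 (successors {w0, w1, w2, w3}): φ is false.
  w2 (successors {w0, w1, w2, w5, w7, w8}): φ is false.
  w3 (successors {w0, w2, w3, w4, w6}): φ is false.
  w4 (successors {w0, w1, w2, w4, w5, w6}): φ is true.
  w5 (successors {w0, w2, w3, w5, w7, w8}): φ is false.
  w6 (successors {w1, w3, w6, w7}): φ is false.
  w7 (successors {w0, w2, w3, w5, w7, w8}): φ is false.
  w8 (successors {w0, w1, w3, w4, w5, w7, w8}): φ is false.
For instance, at w0:
  At w0: (r and p) or (q and p) is false, Dia r is true, so ((r and p) or (q and p)) and Dia r is false.
    At w0: Dia r requires r at some successor in {w0, w1, w2, w3, w4, w5, w6, w8}.
      r holds at w1, so Dia r is true at w0.
Satisfying worlds: {w4}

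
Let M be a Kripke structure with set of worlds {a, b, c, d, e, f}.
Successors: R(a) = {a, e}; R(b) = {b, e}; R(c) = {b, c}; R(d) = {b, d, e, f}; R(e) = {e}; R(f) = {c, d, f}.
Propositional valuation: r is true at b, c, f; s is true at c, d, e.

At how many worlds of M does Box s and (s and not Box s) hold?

0

Let φ = Box s and (s and not Box s). Evaluate φ at each world:
  a (successors {a, e}): φ is false.
  b (successors {b, e}): φ is false.
  c (successors {b, c}): φ is false.
  d (successors {b, d, e, f}): φ is false.
  e (successors {e}): φ is false.
  f (successors {c, d, f}): φ is false.
For instance, at e:
  At e: Box s is true, s and not Box s is false, so Box s and (s and not Box s) is false.
    At e: Box s requires s at every successor {e}.
      At e: s is true.
    So Box s is true at e.
    At e: s is true, not Box s is false, so s and not Box s is false.
      At e: Box s is true, so not Box s is false.
Satisfying worlds: none.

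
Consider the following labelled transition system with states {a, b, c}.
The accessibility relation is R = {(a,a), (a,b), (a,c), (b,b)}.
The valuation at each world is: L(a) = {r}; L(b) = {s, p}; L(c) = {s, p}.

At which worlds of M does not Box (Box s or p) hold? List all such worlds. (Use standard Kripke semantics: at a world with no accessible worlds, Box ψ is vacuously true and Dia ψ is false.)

Let φ = not Box (Box s or p). Evaluate φ at each world:
  a (successors {a, b, c}): φ is true.
  b (successors {b}): φ is false.
  c (successors ∅): φ is false.
For instance, at b:
  At b: Box (Box s or p) is true, so not Box (Box s or p) is false.
    At b: Box (Box s or p) requires Box s or p at every successor {b}.
      At b: Box s or p is true.
    So Box (Box s or p) is true at b.
Satisfying worlds: {a}

a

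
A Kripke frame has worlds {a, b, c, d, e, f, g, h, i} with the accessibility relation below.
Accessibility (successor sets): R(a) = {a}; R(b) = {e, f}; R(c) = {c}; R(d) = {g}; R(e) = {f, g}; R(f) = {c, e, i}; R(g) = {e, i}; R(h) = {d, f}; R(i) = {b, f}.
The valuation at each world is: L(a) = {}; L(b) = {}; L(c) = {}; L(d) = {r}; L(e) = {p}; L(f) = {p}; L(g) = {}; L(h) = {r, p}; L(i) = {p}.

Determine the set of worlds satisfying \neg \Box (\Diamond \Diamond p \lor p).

Let φ = \neg \Box (\Diamond \Diamond p \lor p). Evaluate φ at each world:
  a (successors {a}): φ is true.
  b (successors {e, f}): φ is false.
  c (successors {c}): φ is true.
  d (successors {g}): φ is false.
  e (successors {f, g}): φ is false.
  f (successors {c, e, i}): φ is true.
  g (successors {e, i}): φ is false.
  h (successors {d, f}): φ is false.
  i (successors {b, f}): φ is false.
For instance, at g:
  At g: \Box (\Diamond \Diamond p \lor p) is true, so \neg \Box (\Diamond \Diamond p \lor p) is false.
    At g: \Box (\Diamond \Diamond p \lor p) requires \Diamond \Diamond p \lor p at every successor {e, i}.
      At e: \Diamond \Diamond p \lor p is true.
      At i: \Diamond \Diamond p \lor p is true.
    So \Box (\Diamond \Diamond p \lor p) is true at g.
Satisfying worlds: {a, c, f}

a, c, f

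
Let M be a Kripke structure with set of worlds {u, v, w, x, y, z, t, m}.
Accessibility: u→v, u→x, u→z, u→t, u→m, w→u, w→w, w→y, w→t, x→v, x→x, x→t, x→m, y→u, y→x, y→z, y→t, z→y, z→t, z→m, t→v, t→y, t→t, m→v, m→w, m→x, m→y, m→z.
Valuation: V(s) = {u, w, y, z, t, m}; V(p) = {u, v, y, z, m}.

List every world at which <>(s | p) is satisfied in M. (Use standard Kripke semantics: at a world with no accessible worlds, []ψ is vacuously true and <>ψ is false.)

u, w, x, y, z, t, m

Let φ = <>(s | p). Evaluate φ at each world:
  u (successors {v, x, z, t, m}): φ is true.
  v (successors ∅): φ is false.
  w (successors {u, w, y, t}): φ is true.
  x (successors {v, x, t, m}): φ is true.
  y (successors {u, x, z, t}): φ is true.
  z (successors {y, t, m}): φ is true.
  t (successors {v, y, t}): φ is true.
  m (successors {v, w, x, y, z}): φ is true.
For instance, at y:
  At y: <>(s | p) requires s | p at some successor in {u, x, z, t}.
    s | p holds at u, so <>(s | p) is true at y.
Satisfying worlds: {u, w, x, y, z, t, m}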